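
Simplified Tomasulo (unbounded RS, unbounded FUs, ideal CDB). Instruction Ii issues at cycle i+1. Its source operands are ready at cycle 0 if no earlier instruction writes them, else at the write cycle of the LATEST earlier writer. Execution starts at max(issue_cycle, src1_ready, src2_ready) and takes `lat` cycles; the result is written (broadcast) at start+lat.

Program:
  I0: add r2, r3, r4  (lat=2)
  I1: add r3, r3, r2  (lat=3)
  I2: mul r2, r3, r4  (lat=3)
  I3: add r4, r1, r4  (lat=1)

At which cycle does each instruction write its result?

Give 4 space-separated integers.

Answer: 3 6 9 5

Derivation:
I0 add r2: issue@1 deps=(None,None) exec_start@1 write@3
I1 add r3: issue@2 deps=(None,0) exec_start@3 write@6
I2 mul r2: issue@3 deps=(1,None) exec_start@6 write@9
I3 add r4: issue@4 deps=(None,None) exec_start@4 write@5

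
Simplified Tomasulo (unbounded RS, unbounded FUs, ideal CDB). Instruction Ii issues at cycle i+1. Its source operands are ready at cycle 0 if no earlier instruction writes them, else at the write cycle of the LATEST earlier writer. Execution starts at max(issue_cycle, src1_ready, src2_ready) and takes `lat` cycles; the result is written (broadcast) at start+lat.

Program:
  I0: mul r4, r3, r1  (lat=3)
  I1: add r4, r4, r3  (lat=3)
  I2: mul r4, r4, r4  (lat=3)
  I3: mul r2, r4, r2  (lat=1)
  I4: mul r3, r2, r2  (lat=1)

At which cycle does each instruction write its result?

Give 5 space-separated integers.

I0 mul r4: issue@1 deps=(None,None) exec_start@1 write@4
I1 add r4: issue@2 deps=(0,None) exec_start@4 write@7
I2 mul r4: issue@3 deps=(1,1) exec_start@7 write@10
I3 mul r2: issue@4 deps=(2,None) exec_start@10 write@11
I4 mul r3: issue@5 deps=(3,3) exec_start@11 write@12

Answer: 4 7 10 11 12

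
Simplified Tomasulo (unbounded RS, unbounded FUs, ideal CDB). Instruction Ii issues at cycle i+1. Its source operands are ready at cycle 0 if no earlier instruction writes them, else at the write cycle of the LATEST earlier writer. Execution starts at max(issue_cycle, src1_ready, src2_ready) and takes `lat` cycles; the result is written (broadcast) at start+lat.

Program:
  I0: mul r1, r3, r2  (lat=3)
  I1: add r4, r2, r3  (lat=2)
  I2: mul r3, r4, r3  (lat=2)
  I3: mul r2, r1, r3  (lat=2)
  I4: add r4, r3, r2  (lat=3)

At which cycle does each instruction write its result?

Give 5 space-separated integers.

I0 mul r1: issue@1 deps=(None,None) exec_start@1 write@4
I1 add r4: issue@2 deps=(None,None) exec_start@2 write@4
I2 mul r3: issue@3 deps=(1,None) exec_start@4 write@6
I3 mul r2: issue@4 deps=(0,2) exec_start@6 write@8
I4 add r4: issue@5 deps=(2,3) exec_start@8 write@11

Answer: 4 4 6 8 11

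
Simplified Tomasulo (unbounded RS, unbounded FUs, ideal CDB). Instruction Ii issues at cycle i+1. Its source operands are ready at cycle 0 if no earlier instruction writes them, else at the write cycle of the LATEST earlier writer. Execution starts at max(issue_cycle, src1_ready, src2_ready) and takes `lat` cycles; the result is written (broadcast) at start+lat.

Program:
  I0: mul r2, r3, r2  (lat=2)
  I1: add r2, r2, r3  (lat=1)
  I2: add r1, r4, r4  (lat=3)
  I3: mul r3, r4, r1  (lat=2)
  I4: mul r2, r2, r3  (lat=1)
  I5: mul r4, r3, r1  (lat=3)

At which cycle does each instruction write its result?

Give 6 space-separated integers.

Answer: 3 4 6 8 9 11

Derivation:
I0 mul r2: issue@1 deps=(None,None) exec_start@1 write@3
I1 add r2: issue@2 deps=(0,None) exec_start@3 write@4
I2 add r1: issue@3 deps=(None,None) exec_start@3 write@6
I3 mul r3: issue@4 deps=(None,2) exec_start@6 write@8
I4 mul r2: issue@5 deps=(1,3) exec_start@8 write@9
I5 mul r4: issue@6 deps=(3,2) exec_start@8 write@11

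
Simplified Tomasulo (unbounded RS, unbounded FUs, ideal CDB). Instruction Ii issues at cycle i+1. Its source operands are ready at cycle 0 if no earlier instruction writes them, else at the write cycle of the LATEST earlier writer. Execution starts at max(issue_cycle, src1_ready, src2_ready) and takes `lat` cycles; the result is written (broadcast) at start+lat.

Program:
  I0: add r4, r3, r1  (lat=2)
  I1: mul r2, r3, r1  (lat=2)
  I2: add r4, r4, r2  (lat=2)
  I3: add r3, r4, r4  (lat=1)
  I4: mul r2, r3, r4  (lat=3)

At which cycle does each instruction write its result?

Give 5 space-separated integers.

Answer: 3 4 6 7 10

Derivation:
I0 add r4: issue@1 deps=(None,None) exec_start@1 write@3
I1 mul r2: issue@2 deps=(None,None) exec_start@2 write@4
I2 add r4: issue@3 deps=(0,1) exec_start@4 write@6
I3 add r3: issue@4 deps=(2,2) exec_start@6 write@7
I4 mul r2: issue@5 deps=(3,2) exec_start@7 write@10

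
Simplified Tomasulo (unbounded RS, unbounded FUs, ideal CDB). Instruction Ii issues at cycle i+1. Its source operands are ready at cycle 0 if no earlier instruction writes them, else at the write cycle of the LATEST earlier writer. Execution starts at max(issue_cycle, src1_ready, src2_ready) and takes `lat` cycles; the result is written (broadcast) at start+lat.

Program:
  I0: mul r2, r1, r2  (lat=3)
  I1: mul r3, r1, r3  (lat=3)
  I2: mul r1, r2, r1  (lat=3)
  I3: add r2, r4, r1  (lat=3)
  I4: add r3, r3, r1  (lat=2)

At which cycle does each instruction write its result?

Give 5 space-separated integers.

Answer: 4 5 7 10 9

Derivation:
I0 mul r2: issue@1 deps=(None,None) exec_start@1 write@4
I1 mul r3: issue@2 deps=(None,None) exec_start@2 write@5
I2 mul r1: issue@3 deps=(0,None) exec_start@4 write@7
I3 add r2: issue@4 deps=(None,2) exec_start@7 write@10
I4 add r3: issue@5 deps=(1,2) exec_start@7 write@9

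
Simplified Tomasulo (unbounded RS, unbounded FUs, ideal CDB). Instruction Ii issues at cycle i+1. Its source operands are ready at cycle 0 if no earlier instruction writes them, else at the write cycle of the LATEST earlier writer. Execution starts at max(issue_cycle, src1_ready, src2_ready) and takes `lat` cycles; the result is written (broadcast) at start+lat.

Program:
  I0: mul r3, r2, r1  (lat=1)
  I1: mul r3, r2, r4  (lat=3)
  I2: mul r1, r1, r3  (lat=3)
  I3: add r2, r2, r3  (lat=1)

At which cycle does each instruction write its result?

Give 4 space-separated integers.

I0 mul r3: issue@1 deps=(None,None) exec_start@1 write@2
I1 mul r3: issue@2 deps=(None,None) exec_start@2 write@5
I2 mul r1: issue@3 deps=(None,1) exec_start@5 write@8
I3 add r2: issue@4 deps=(None,1) exec_start@5 write@6

Answer: 2 5 8 6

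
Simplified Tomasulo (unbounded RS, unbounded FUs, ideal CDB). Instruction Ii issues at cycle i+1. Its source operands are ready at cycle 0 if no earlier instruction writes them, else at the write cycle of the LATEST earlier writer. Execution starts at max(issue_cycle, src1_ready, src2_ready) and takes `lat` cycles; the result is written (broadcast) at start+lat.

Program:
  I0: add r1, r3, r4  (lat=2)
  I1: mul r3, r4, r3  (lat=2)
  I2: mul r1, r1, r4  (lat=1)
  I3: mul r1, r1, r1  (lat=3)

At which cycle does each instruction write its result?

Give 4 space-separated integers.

I0 add r1: issue@1 deps=(None,None) exec_start@1 write@3
I1 mul r3: issue@2 deps=(None,None) exec_start@2 write@4
I2 mul r1: issue@3 deps=(0,None) exec_start@3 write@4
I3 mul r1: issue@4 deps=(2,2) exec_start@4 write@7

Answer: 3 4 4 7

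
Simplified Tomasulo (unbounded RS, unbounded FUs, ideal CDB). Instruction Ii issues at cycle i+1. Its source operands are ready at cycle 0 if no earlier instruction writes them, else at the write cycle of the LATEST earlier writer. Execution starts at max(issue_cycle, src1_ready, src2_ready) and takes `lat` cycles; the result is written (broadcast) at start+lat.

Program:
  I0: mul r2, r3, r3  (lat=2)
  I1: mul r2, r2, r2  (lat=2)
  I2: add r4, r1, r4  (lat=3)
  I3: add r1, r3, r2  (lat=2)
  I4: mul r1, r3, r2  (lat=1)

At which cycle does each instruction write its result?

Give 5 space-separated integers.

Answer: 3 5 6 7 6

Derivation:
I0 mul r2: issue@1 deps=(None,None) exec_start@1 write@3
I1 mul r2: issue@2 deps=(0,0) exec_start@3 write@5
I2 add r4: issue@3 deps=(None,None) exec_start@3 write@6
I3 add r1: issue@4 deps=(None,1) exec_start@5 write@7
I4 mul r1: issue@5 deps=(None,1) exec_start@5 write@6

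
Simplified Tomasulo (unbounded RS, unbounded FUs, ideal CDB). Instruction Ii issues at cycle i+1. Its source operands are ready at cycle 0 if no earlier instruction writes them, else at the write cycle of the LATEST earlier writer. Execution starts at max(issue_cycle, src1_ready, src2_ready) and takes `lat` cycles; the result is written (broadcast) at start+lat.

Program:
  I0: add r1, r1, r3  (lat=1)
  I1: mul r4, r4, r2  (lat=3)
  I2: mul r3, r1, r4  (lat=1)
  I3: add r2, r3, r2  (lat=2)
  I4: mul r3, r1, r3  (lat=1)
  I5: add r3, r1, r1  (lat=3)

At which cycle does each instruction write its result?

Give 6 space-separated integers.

I0 add r1: issue@1 deps=(None,None) exec_start@1 write@2
I1 mul r4: issue@2 deps=(None,None) exec_start@2 write@5
I2 mul r3: issue@3 deps=(0,1) exec_start@5 write@6
I3 add r2: issue@4 deps=(2,None) exec_start@6 write@8
I4 mul r3: issue@5 deps=(0,2) exec_start@6 write@7
I5 add r3: issue@6 deps=(0,0) exec_start@6 write@9

Answer: 2 5 6 8 7 9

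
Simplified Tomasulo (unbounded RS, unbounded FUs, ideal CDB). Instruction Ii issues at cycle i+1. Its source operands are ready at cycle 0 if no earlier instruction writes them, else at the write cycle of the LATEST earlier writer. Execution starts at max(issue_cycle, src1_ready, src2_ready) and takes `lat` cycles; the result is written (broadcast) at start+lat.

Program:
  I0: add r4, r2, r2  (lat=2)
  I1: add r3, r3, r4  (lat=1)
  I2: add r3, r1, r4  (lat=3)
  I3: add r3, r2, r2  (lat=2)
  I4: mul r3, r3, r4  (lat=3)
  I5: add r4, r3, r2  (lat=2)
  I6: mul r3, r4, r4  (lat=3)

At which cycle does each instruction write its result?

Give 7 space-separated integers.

I0 add r4: issue@1 deps=(None,None) exec_start@1 write@3
I1 add r3: issue@2 deps=(None,0) exec_start@3 write@4
I2 add r3: issue@3 deps=(None,0) exec_start@3 write@6
I3 add r3: issue@4 deps=(None,None) exec_start@4 write@6
I4 mul r3: issue@5 deps=(3,0) exec_start@6 write@9
I5 add r4: issue@6 deps=(4,None) exec_start@9 write@11
I6 mul r3: issue@7 deps=(5,5) exec_start@11 write@14

Answer: 3 4 6 6 9 11 14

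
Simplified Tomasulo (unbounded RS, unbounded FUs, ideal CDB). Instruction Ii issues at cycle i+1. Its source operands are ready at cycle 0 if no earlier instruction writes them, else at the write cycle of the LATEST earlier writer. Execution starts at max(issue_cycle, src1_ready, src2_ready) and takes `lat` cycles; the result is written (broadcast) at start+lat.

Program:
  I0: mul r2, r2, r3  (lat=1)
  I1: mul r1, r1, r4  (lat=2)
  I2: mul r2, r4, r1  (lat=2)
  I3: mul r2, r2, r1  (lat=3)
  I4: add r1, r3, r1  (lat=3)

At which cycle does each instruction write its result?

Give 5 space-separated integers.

I0 mul r2: issue@1 deps=(None,None) exec_start@1 write@2
I1 mul r1: issue@2 deps=(None,None) exec_start@2 write@4
I2 mul r2: issue@3 deps=(None,1) exec_start@4 write@6
I3 mul r2: issue@4 deps=(2,1) exec_start@6 write@9
I4 add r1: issue@5 deps=(None,1) exec_start@5 write@8

Answer: 2 4 6 9 8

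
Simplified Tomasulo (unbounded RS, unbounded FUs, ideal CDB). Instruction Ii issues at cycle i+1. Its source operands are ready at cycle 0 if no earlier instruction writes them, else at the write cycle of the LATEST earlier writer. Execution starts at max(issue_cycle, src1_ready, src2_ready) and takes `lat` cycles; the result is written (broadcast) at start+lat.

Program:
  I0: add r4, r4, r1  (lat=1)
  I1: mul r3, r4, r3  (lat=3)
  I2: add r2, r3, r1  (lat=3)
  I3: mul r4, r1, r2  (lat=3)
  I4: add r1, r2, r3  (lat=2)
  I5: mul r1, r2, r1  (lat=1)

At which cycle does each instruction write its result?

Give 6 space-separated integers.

Answer: 2 5 8 11 10 11

Derivation:
I0 add r4: issue@1 deps=(None,None) exec_start@1 write@2
I1 mul r3: issue@2 deps=(0,None) exec_start@2 write@5
I2 add r2: issue@3 deps=(1,None) exec_start@5 write@8
I3 mul r4: issue@4 deps=(None,2) exec_start@8 write@11
I4 add r1: issue@5 deps=(2,1) exec_start@8 write@10
I5 mul r1: issue@6 deps=(2,4) exec_start@10 write@11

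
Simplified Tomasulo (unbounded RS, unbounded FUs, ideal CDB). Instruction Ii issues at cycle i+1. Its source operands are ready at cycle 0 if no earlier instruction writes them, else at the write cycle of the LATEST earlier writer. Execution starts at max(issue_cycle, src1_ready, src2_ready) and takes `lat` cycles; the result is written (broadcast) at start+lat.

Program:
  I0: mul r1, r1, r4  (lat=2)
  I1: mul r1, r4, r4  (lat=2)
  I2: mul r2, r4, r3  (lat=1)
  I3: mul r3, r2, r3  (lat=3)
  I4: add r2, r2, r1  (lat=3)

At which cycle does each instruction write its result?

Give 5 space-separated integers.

I0 mul r1: issue@1 deps=(None,None) exec_start@1 write@3
I1 mul r1: issue@2 deps=(None,None) exec_start@2 write@4
I2 mul r2: issue@3 deps=(None,None) exec_start@3 write@4
I3 mul r3: issue@4 deps=(2,None) exec_start@4 write@7
I4 add r2: issue@5 deps=(2,1) exec_start@5 write@8

Answer: 3 4 4 7 8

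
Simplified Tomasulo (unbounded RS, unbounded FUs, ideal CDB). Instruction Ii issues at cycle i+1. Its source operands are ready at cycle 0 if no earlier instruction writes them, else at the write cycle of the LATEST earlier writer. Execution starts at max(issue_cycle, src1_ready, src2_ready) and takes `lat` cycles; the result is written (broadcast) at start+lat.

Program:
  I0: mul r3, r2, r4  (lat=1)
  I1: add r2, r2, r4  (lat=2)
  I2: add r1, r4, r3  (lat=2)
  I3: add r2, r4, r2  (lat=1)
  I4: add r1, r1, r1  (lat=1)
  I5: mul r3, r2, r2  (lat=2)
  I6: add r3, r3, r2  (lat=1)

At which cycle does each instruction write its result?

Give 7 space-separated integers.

Answer: 2 4 5 5 6 8 9

Derivation:
I0 mul r3: issue@1 deps=(None,None) exec_start@1 write@2
I1 add r2: issue@2 deps=(None,None) exec_start@2 write@4
I2 add r1: issue@3 deps=(None,0) exec_start@3 write@5
I3 add r2: issue@4 deps=(None,1) exec_start@4 write@5
I4 add r1: issue@5 deps=(2,2) exec_start@5 write@6
I5 mul r3: issue@6 deps=(3,3) exec_start@6 write@8
I6 add r3: issue@7 deps=(5,3) exec_start@8 write@9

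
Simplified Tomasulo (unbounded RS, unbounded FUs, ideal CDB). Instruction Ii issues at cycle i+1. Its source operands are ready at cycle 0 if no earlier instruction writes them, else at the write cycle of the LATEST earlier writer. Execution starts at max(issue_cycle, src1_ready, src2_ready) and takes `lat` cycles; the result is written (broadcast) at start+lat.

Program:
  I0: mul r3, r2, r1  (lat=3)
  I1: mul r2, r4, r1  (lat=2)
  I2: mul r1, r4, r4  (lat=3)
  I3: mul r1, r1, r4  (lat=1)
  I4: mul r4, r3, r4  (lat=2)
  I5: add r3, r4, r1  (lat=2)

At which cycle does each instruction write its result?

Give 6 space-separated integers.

Answer: 4 4 6 7 7 9

Derivation:
I0 mul r3: issue@1 deps=(None,None) exec_start@1 write@4
I1 mul r2: issue@2 deps=(None,None) exec_start@2 write@4
I2 mul r1: issue@3 deps=(None,None) exec_start@3 write@6
I3 mul r1: issue@4 deps=(2,None) exec_start@6 write@7
I4 mul r4: issue@5 deps=(0,None) exec_start@5 write@7
I5 add r3: issue@6 deps=(4,3) exec_start@7 write@9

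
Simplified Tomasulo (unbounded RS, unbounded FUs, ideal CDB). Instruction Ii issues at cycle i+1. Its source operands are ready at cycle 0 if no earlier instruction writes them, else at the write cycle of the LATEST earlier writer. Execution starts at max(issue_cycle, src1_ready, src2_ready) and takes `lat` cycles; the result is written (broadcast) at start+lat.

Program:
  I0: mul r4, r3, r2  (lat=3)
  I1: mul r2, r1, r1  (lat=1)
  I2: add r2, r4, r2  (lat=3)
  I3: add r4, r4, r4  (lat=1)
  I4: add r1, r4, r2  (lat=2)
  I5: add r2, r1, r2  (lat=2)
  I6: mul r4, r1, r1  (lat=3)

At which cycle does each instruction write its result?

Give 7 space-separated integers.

I0 mul r4: issue@1 deps=(None,None) exec_start@1 write@4
I1 mul r2: issue@2 deps=(None,None) exec_start@2 write@3
I2 add r2: issue@3 deps=(0,1) exec_start@4 write@7
I3 add r4: issue@4 deps=(0,0) exec_start@4 write@5
I4 add r1: issue@5 deps=(3,2) exec_start@7 write@9
I5 add r2: issue@6 deps=(4,2) exec_start@9 write@11
I6 mul r4: issue@7 deps=(4,4) exec_start@9 write@12

Answer: 4 3 7 5 9 11 12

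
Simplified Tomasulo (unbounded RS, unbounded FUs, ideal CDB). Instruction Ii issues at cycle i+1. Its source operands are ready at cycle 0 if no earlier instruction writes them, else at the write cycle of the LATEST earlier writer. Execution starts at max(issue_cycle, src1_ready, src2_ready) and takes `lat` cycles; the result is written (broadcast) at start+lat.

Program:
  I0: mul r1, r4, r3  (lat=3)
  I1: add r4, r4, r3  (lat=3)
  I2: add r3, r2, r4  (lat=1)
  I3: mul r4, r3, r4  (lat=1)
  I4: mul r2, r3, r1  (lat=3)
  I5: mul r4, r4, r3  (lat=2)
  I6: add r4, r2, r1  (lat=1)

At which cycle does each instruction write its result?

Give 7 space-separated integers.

I0 mul r1: issue@1 deps=(None,None) exec_start@1 write@4
I1 add r4: issue@2 deps=(None,None) exec_start@2 write@5
I2 add r3: issue@3 deps=(None,1) exec_start@5 write@6
I3 mul r4: issue@4 deps=(2,1) exec_start@6 write@7
I4 mul r2: issue@5 deps=(2,0) exec_start@6 write@9
I5 mul r4: issue@6 deps=(3,2) exec_start@7 write@9
I6 add r4: issue@7 deps=(4,0) exec_start@9 write@10

Answer: 4 5 6 7 9 9 10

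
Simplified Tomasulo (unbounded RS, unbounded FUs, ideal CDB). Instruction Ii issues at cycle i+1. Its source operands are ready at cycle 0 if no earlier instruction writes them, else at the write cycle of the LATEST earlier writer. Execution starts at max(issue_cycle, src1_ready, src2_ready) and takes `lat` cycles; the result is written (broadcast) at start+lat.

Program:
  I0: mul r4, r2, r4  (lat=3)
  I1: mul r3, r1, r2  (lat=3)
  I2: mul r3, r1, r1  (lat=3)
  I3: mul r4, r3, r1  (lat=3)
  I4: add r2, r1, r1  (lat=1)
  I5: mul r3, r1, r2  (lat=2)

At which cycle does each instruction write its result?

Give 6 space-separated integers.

I0 mul r4: issue@1 deps=(None,None) exec_start@1 write@4
I1 mul r3: issue@2 deps=(None,None) exec_start@2 write@5
I2 mul r3: issue@3 deps=(None,None) exec_start@3 write@6
I3 mul r4: issue@4 deps=(2,None) exec_start@6 write@9
I4 add r2: issue@5 deps=(None,None) exec_start@5 write@6
I5 mul r3: issue@6 deps=(None,4) exec_start@6 write@8

Answer: 4 5 6 9 6 8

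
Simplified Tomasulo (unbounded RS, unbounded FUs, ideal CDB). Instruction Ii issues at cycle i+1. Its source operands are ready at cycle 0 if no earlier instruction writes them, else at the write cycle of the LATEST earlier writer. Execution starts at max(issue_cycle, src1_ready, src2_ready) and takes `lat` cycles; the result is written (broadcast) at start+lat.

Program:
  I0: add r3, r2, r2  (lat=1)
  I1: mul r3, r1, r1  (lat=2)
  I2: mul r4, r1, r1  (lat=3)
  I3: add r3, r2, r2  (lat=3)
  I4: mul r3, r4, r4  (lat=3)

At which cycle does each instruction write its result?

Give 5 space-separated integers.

Answer: 2 4 6 7 9

Derivation:
I0 add r3: issue@1 deps=(None,None) exec_start@1 write@2
I1 mul r3: issue@2 deps=(None,None) exec_start@2 write@4
I2 mul r4: issue@3 deps=(None,None) exec_start@3 write@6
I3 add r3: issue@4 deps=(None,None) exec_start@4 write@7
I4 mul r3: issue@5 deps=(2,2) exec_start@6 write@9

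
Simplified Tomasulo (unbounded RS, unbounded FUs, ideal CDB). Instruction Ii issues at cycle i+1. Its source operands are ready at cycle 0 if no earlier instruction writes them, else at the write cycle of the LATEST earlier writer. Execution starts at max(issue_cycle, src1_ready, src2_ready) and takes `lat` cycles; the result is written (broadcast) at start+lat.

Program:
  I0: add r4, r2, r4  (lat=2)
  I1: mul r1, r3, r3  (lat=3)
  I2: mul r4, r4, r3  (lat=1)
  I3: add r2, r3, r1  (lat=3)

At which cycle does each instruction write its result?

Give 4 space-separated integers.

I0 add r4: issue@1 deps=(None,None) exec_start@1 write@3
I1 mul r1: issue@2 deps=(None,None) exec_start@2 write@5
I2 mul r4: issue@3 deps=(0,None) exec_start@3 write@4
I3 add r2: issue@4 deps=(None,1) exec_start@5 write@8

Answer: 3 5 4 8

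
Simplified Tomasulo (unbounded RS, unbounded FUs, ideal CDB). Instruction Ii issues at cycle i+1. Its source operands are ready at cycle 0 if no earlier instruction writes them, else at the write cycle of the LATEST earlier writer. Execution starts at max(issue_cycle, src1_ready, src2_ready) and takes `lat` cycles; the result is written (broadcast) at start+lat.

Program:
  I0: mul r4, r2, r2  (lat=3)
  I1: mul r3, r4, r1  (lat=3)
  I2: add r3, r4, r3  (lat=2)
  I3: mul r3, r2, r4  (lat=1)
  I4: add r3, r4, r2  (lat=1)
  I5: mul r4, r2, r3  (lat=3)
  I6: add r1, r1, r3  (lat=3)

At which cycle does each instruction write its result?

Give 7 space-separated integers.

Answer: 4 7 9 5 6 9 10

Derivation:
I0 mul r4: issue@1 deps=(None,None) exec_start@1 write@4
I1 mul r3: issue@2 deps=(0,None) exec_start@4 write@7
I2 add r3: issue@3 deps=(0,1) exec_start@7 write@9
I3 mul r3: issue@4 deps=(None,0) exec_start@4 write@5
I4 add r3: issue@5 deps=(0,None) exec_start@5 write@6
I5 mul r4: issue@6 deps=(None,4) exec_start@6 write@9
I6 add r1: issue@7 deps=(None,4) exec_start@7 write@10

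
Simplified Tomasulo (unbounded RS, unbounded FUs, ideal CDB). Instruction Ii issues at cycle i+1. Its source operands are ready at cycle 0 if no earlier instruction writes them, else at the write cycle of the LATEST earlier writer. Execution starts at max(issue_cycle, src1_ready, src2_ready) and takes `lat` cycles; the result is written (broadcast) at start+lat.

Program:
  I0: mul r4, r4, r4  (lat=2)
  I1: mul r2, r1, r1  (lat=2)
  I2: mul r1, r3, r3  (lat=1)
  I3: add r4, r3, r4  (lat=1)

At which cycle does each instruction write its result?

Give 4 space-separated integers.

Answer: 3 4 4 5

Derivation:
I0 mul r4: issue@1 deps=(None,None) exec_start@1 write@3
I1 mul r2: issue@2 deps=(None,None) exec_start@2 write@4
I2 mul r1: issue@3 deps=(None,None) exec_start@3 write@4
I3 add r4: issue@4 deps=(None,0) exec_start@4 write@5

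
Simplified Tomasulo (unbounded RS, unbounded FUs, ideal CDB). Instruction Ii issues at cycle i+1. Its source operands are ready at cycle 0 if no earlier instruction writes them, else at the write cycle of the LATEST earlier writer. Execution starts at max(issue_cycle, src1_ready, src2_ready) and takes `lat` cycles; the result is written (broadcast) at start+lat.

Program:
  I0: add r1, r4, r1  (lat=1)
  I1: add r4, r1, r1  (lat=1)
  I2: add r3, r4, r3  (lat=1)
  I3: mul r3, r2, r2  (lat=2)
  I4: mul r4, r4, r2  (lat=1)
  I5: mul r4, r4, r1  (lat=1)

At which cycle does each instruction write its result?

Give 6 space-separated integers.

Answer: 2 3 4 6 6 7

Derivation:
I0 add r1: issue@1 deps=(None,None) exec_start@1 write@2
I1 add r4: issue@2 deps=(0,0) exec_start@2 write@3
I2 add r3: issue@3 deps=(1,None) exec_start@3 write@4
I3 mul r3: issue@4 deps=(None,None) exec_start@4 write@6
I4 mul r4: issue@5 deps=(1,None) exec_start@5 write@6
I5 mul r4: issue@6 deps=(4,0) exec_start@6 write@7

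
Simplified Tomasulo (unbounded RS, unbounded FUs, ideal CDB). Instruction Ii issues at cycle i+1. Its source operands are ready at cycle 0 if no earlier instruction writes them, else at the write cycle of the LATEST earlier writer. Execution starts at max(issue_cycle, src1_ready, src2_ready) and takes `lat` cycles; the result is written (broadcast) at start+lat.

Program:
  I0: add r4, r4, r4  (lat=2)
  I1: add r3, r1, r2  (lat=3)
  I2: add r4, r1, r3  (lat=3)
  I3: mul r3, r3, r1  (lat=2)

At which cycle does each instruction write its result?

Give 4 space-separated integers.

Answer: 3 5 8 7

Derivation:
I0 add r4: issue@1 deps=(None,None) exec_start@1 write@3
I1 add r3: issue@2 deps=(None,None) exec_start@2 write@5
I2 add r4: issue@3 deps=(None,1) exec_start@5 write@8
I3 mul r3: issue@4 deps=(1,None) exec_start@5 write@7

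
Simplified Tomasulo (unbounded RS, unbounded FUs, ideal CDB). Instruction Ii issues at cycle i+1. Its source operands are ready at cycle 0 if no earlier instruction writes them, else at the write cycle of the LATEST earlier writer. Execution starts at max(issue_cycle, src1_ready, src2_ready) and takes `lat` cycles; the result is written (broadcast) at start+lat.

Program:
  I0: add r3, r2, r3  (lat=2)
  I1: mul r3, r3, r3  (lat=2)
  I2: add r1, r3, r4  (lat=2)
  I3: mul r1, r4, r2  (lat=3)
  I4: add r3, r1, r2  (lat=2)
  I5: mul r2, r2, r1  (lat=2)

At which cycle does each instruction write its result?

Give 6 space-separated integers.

Answer: 3 5 7 7 9 9

Derivation:
I0 add r3: issue@1 deps=(None,None) exec_start@1 write@3
I1 mul r3: issue@2 deps=(0,0) exec_start@3 write@5
I2 add r1: issue@3 deps=(1,None) exec_start@5 write@7
I3 mul r1: issue@4 deps=(None,None) exec_start@4 write@7
I4 add r3: issue@5 deps=(3,None) exec_start@7 write@9
I5 mul r2: issue@6 deps=(None,3) exec_start@7 write@9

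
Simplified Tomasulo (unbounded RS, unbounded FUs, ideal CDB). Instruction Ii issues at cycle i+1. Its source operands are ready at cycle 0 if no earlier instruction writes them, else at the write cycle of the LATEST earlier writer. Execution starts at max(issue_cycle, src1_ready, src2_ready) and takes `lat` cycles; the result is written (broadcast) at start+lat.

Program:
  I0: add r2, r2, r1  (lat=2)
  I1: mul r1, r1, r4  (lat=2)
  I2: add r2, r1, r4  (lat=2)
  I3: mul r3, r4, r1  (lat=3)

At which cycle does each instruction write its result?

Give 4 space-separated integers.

I0 add r2: issue@1 deps=(None,None) exec_start@1 write@3
I1 mul r1: issue@2 deps=(None,None) exec_start@2 write@4
I2 add r2: issue@3 deps=(1,None) exec_start@4 write@6
I3 mul r3: issue@4 deps=(None,1) exec_start@4 write@7

Answer: 3 4 6 7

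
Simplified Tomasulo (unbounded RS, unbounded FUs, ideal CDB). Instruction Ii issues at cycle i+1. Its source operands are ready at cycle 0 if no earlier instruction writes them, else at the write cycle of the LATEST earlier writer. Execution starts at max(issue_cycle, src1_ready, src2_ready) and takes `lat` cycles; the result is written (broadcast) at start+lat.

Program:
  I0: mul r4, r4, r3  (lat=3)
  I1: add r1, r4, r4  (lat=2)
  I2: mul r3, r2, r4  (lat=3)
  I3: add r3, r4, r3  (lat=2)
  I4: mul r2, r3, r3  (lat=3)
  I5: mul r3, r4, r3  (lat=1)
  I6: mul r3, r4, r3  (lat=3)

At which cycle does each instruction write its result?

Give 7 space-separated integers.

I0 mul r4: issue@1 deps=(None,None) exec_start@1 write@4
I1 add r1: issue@2 deps=(0,0) exec_start@4 write@6
I2 mul r3: issue@3 deps=(None,0) exec_start@4 write@7
I3 add r3: issue@4 deps=(0,2) exec_start@7 write@9
I4 mul r2: issue@5 deps=(3,3) exec_start@9 write@12
I5 mul r3: issue@6 deps=(0,3) exec_start@9 write@10
I6 mul r3: issue@7 deps=(0,5) exec_start@10 write@13

Answer: 4 6 7 9 12 10 13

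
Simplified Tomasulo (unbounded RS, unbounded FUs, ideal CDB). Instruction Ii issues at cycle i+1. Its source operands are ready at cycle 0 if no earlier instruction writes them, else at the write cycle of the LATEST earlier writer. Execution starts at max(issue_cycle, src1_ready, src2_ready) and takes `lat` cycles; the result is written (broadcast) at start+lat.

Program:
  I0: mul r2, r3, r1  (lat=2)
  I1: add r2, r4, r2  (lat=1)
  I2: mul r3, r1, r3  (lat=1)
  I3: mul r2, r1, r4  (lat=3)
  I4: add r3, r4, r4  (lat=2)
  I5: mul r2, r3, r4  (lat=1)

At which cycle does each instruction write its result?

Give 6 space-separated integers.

Answer: 3 4 4 7 7 8

Derivation:
I0 mul r2: issue@1 deps=(None,None) exec_start@1 write@3
I1 add r2: issue@2 deps=(None,0) exec_start@3 write@4
I2 mul r3: issue@3 deps=(None,None) exec_start@3 write@4
I3 mul r2: issue@4 deps=(None,None) exec_start@4 write@7
I4 add r3: issue@5 deps=(None,None) exec_start@5 write@7
I5 mul r2: issue@6 deps=(4,None) exec_start@7 write@8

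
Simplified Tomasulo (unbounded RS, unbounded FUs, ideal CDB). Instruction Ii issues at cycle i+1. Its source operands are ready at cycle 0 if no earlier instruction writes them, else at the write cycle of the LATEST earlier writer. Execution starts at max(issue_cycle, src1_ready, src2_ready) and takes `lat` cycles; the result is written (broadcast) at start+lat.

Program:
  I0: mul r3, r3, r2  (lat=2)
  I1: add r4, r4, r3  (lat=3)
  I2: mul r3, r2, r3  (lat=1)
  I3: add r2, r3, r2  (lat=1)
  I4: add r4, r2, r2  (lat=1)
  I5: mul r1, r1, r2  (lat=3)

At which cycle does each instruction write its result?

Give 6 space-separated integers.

Answer: 3 6 4 5 6 9

Derivation:
I0 mul r3: issue@1 deps=(None,None) exec_start@1 write@3
I1 add r4: issue@2 deps=(None,0) exec_start@3 write@6
I2 mul r3: issue@3 deps=(None,0) exec_start@3 write@4
I3 add r2: issue@4 deps=(2,None) exec_start@4 write@5
I4 add r4: issue@5 deps=(3,3) exec_start@5 write@6
I5 mul r1: issue@6 deps=(None,3) exec_start@6 write@9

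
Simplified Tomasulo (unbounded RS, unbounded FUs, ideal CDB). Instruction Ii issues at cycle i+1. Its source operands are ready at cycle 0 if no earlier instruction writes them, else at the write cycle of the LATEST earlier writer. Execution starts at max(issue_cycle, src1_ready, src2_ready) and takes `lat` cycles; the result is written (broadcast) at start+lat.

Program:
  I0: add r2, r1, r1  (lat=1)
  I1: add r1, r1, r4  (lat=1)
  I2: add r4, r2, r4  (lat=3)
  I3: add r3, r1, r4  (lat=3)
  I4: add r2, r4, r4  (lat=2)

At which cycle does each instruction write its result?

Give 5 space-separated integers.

I0 add r2: issue@1 deps=(None,None) exec_start@1 write@2
I1 add r1: issue@2 deps=(None,None) exec_start@2 write@3
I2 add r4: issue@3 deps=(0,None) exec_start@3 write@6
I3 add r3: issue@4 deps=(1,2) exec_start@6 write@9
I4 add r2: issue@5 deps=(2,2) exec_start@6 write@8

Answer: 2 3 6 9 8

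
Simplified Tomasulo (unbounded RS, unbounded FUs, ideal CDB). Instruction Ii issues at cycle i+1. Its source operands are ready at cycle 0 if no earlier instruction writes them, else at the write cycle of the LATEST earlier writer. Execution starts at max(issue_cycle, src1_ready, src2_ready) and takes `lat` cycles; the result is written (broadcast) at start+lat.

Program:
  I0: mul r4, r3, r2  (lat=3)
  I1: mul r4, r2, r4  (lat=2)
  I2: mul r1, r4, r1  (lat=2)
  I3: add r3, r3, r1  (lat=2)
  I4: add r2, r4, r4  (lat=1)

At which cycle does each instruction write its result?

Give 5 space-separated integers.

I0 mul r4: issue@1 deps=(None,None) exec_start@1 write@4
I1 mul r4: issue@2 deps=(None,0) exec_start@4 write@6
I2 mul r1: issue@3 deps=(1,None) exec_start@6 write@8
I3 add r3: issue@4 deps=(None,2) exec_start@8 write@10
I4 add r2: issue@5 deps=(1,1) exec_start@6 write@7

Answer: 4 6 8 10 7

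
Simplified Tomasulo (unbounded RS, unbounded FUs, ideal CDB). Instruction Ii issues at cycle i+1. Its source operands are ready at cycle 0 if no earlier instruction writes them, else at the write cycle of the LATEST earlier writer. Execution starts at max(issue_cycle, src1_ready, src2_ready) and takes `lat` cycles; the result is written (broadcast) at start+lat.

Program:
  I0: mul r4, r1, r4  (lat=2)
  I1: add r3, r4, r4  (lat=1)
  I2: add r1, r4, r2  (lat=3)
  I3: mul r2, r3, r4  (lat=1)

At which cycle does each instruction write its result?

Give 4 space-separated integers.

I0 mul r4: issue@1 deps=(None,None) exec_start@1 write@3
I1 add r3: issue@2 deps=(0,0) exec_start@3 write@4
I2 add r1: issue@3 deps=(0,None) exec_start@3 write@6
I3 mul r2: issue@4 deps=(1,0) exec_start@4 write@5

Answer: 3 4 6 5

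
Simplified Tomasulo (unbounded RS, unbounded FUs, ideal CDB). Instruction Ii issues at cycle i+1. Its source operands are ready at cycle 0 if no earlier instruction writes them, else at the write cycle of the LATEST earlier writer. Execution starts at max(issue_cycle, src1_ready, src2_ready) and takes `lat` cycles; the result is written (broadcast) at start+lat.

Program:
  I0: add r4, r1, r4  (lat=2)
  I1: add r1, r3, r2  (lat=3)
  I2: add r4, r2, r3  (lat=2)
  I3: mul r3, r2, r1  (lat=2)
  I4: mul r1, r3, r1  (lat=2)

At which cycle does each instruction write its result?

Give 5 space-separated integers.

I0 add r4: issue@1 deps=(None,None) exec_start@1 write@3
I1 add r1: issue@2 deps=(None,None) exec_start@2 write@5
I2 add r4: issue@3 deps=(None,None) exec_start@3 write@5
I3 mul r3: issue@4 deps=(None,1) exec_start@5 write@7
I4 mul r1: issue@5 deps=(3,1) exec_start@7 write@9

Answer: 3 5 5 7 9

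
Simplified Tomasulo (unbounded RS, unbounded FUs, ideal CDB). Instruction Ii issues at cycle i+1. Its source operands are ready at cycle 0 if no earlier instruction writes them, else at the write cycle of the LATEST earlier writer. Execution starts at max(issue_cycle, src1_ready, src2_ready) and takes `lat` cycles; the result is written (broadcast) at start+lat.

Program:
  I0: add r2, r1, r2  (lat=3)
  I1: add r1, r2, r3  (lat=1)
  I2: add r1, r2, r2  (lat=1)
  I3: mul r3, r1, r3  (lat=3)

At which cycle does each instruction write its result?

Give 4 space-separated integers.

I0 add r2: issue@1 deps=(None,None) exec_start@1 write@4
I1 add r1: issue@2 deps=(0,None) exec_start@4 write@5
I2 add r1: issue@3 deps=(0,0) exec_start@4 write@5
I3 mul r3: issue@4 deps=(2,None) exec_start@5 write@8

Answer: 4 5 5 8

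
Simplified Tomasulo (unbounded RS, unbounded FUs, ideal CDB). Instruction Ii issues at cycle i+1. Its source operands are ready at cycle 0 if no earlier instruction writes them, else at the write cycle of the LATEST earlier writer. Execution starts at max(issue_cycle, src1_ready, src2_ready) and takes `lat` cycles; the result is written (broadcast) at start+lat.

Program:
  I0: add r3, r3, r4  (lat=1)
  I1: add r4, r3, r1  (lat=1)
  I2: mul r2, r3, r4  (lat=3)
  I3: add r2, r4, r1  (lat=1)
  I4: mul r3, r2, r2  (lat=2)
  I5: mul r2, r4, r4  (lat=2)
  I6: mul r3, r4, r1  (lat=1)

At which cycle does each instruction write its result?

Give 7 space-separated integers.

Answer: 2 3 6 5 7 8 8

Derivation:
I0 add r3: issue@1 deps=(None,None) exec_start@1 write@2
I1 add r4: issue@2 deps=(0,None) exec_start@2 write@3
I2 mul r2: issue@3 deps=(0,1) exec_start@3 write@6
I3 add r2: issue@4 deps=(1,None) exec_start@4 write@5
I4 mul r3: issue@5 deps=(3,3) exec_start@5 write@7
I5 mul r2: issue@6 deps=(1,1) exec_start@6 write@8
I6 mul r3: issue@7 deps=(1,None) exec_start@7 write@8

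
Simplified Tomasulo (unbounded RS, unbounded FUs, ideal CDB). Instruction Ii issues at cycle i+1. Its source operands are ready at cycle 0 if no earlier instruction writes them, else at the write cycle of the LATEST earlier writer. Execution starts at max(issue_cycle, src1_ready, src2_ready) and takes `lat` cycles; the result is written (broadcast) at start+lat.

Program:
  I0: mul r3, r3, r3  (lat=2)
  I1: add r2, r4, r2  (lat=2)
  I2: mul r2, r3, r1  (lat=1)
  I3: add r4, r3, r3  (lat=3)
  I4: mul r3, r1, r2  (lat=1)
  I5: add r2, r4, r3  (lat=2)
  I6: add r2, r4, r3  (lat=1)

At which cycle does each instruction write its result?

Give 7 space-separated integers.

Answer: 3 4 4 7 6 9 8

Derivation:
I0 mul r3: issue@1 deps=(None,None) exec_start@1 write@3
I1 add r2: issue@2 deps=(None,None) exec_start@2 write@4
I2 mul r2: issue@3 deps=(0,None) exec_start@3 write@4
I3 add r4: issue@4 deps=(0,0) exec_start@4 write@7
I4 mul r3: issue@5 deps=(None,2) exec_start@5 write@6
I5 add r2: issue@6 deps=(3,4) exec_start@7 write@9
I6 add r2: issue@7 deps=(3,4) exec_start@7 write@8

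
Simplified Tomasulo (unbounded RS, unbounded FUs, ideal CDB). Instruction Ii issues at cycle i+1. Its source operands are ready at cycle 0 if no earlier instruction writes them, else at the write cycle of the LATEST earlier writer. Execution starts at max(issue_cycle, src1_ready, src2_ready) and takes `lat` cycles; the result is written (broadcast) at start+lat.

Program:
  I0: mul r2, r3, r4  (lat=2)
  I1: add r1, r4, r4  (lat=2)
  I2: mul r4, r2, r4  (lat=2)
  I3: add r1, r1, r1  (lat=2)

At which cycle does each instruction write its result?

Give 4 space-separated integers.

I0 mul r2: issue@1 deps=(None,None) exec_start@1 write@3
I1 add r1: issue@2 deps=(None,None) exec_start@2 write@4
I2 mul r4: issue@3 deps=(0,None) exec_start@3 write@5
I3 add r1: issue@4 deps=(1,1) exec_start@4 write@6

Answer: 3 4 5 6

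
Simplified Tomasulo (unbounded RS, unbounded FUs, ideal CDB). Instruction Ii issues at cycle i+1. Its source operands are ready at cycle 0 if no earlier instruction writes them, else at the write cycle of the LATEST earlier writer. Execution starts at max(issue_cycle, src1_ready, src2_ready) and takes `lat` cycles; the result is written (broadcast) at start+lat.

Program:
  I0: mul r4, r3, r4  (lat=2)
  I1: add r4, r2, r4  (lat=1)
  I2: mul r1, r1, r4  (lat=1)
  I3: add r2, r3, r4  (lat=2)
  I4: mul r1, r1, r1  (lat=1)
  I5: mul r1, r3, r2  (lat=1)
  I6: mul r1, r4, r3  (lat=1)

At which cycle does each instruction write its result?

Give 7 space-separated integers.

Answer: 3 4 5 6 6 7 8

Derivation:
I0 mul r4: issue@1 deps=(None,None) exec_start@1 write@3
I1 add r4: issue@2 deps=(None,0) exec_start@3 write@4
I2 mul r1: issue@3 deps=(None,1) exec_start@4 write@5
I3 add r2: issue@4 deps=(None,1) exec_start@4 write@6
I4 mul r1: issue@5 deps=(2,2) exec_start@5 write@6
I5 mul r1: issue@6 deps=(None,3) exec_start@6 write@7
I6 mul r1: issue@7 deps=(1,None) exec_start@7 write@8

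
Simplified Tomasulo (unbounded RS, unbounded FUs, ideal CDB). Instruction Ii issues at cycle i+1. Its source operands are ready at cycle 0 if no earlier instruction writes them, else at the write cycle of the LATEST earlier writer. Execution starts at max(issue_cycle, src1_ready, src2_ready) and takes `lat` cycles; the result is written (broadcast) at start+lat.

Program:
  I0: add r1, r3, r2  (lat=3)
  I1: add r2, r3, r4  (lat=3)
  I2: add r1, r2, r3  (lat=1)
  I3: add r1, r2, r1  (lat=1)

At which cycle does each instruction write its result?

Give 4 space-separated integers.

I0 add r1: issue@1 deps=(None,None) exec_start@1 write@4
I1 add r2: issue@2 deps=(None,None) exec_start@2 write@5
I2 add r1: issue@3 deps=(1,None) exec_start@5 write@6
I3 add r1: issue@4 deps=(1,2) exec_start@6 write@7

Answer: 4 5 6 7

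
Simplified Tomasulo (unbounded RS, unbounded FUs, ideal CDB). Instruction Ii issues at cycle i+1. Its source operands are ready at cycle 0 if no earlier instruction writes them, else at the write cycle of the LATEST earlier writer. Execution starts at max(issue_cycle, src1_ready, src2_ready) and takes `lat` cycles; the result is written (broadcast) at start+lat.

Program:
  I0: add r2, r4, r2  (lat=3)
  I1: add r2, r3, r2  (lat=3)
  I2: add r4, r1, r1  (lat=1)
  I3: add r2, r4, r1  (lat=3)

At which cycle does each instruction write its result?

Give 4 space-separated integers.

Answer: 4 7 4 7

Derivation:
I0 add r2: issue@1 deps=(None,None) exec_start@1 write@4
I1 add r2: issue@2 deps=(None,0) exec_start@4 write@7
I2 add r4: issue@3 deps=(None,None) exec_start@3 write@4
I3 add r2: issue@4 deps=(2,None) exec_start@4 write@7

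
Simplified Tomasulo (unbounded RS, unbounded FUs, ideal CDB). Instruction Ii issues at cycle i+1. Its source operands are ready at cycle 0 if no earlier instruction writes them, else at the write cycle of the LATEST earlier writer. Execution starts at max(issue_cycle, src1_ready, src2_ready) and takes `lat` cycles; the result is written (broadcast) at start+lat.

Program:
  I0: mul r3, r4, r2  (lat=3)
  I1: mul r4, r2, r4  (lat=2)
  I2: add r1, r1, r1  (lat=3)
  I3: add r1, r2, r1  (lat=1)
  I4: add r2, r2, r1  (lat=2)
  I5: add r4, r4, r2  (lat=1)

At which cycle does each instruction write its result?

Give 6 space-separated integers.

Answer: 4 4 6 7 9 10

Derivation:
I0 mul r3: issue@1 deps=(None,None) exec_start@1 write@4
I1 mul r4: issue@2 deps=(None,None) exec_start@2 write@4
I2 add r1: issue@3 deps=(None,None) exec_start@3 write@6
I3 add r1: issue@4 deps=(None,2) exec_start@6 write@7
I4 add r2: issue@5 deps=(None,3) exec_start@7 write@9
I5 add r4: issue@6 deps=(1,4) exec_start@9 write@10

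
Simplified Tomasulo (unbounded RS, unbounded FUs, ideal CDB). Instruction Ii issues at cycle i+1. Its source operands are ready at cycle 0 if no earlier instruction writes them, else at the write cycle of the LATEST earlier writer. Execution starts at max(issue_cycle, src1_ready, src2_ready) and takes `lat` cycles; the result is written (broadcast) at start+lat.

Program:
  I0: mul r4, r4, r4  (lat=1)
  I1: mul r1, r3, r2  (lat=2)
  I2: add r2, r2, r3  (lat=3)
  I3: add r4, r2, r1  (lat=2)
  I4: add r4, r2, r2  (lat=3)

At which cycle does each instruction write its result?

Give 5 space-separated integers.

Answer: 2 4 6 8 9

Derivation:
I0 mul r4: issue@1 deps=(None,None) exec_start@1 write@2
I1 mul r1: issue@2 deps=(None,None) exec_start@2 write@4
I2 add r2: issue@3 deps=(None,None) exec_start@3 write@6
I3 add r4: issue@4 deps=(2,1) exec_start@6 write@8
I4 add r4: issue@5 deps=(2,2) exec_start@6 write@9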